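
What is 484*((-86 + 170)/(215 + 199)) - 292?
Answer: -13372/69 ≈ -193.80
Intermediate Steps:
484*((-86 + 170)/(215 + 199)) - 292 = 484*(84/414) - 292 = 484*(84*(1/414)) - 292 = 484*(14/69) - 292 = 6776/69 - 292 = -13372/69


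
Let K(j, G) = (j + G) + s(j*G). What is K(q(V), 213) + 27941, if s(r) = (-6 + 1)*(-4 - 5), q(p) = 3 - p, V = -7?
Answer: 28209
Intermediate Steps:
s(r) = 45 (s(r) = -5*(-9) = 45)
K(j, G) = 45 + G + j (K(j, G) = (j + G) + 45 = (G + j) + 45 = 45 + G + j)
K(q(V), 213) + 27941 = (45 + 213 + (3 - 1*(-7))) + 27941 = (45 + 213 + (3 + 7)) + 27941 = (45 + 213 + 10) + 27941 = 268 + 27941 = 28209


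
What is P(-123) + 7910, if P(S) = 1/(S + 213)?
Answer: 711901/90 ≈ 7910.0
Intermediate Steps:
P(S) = 1/(213 + S)
P(-123) + 7910 = 1/(213 - 123) + 7910 = 1/90 + 7910 = 711901/90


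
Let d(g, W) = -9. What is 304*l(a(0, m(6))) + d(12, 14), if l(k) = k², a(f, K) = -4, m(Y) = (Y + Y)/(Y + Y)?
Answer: 4855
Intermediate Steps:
m(Y) = 1 (m(Y) = (2*Y)/((2*Y)) = (2*Y)*(1/(2*Y)) = 1)
304*l(a(0, m(6))) + d(12, 14) = 304*(-4)² - 9 = 304*16 - 9 = 4864 - 9 = 4855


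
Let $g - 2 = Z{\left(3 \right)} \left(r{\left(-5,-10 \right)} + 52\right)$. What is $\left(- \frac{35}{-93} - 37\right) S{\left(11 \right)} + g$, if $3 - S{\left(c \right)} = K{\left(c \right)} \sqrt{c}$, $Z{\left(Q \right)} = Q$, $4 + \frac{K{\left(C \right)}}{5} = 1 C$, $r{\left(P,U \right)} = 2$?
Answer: $\frac{1678}{31} + \frac{119210 \sqrt{11}}{93} \approx 4305.5$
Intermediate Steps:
$K{\left(C \right)} = -20 + 5 C$ ($K{\left(C \right)} = -20 + 5 \cdot 1 C = -20 + 5 C$)
$S{\left(c \right)} = 3 - \sqrt{c} \left(-20 + 5 c\right)$ ($S{\left(c \right)} = 3 - \left(-20 + 5 c\right) \sqrt{c} = 3 - \sqrt{c} \left(-20 + 5 c\right)$)
$g = 164$ ($g = 2 + 3 \left(2 + 52\right) = 2 + 3 \cdot 54 = 2 + 162 = 164$)
$\left(- \frac{35}{-93} - 37\right) S{\left(11 \right)} + g = \left(- \frac{35}{-93} - 37\right) \left(3 + 5 \sqrt{11} \left(4 - 11\right)\right) + 164 = \left(\left(-35\right) \left(- \frac{1}{93}\right) - 37\right) \left(3 + 5 \sqrt{11} \left(4 - 11\right)\right) + 164 = \left(\frac{35}{93} - 37\right) \left(3 + 5 \sqrt{11} \left(-7\right)\right) + 164 = - \frac{3406 \left(3 - 35 \sqrt{11}\right)}{93} + 164 = \left(- \frac{3406}{31} + \frac{119210 \sqrt{11}}{93}\right) + 164 = \frac{1678}{31} + \frac{119210 \sqrt{11}}{93}$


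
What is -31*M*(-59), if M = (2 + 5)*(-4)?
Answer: -51212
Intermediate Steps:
M = -28 (M = 7*(-4) = -28)
-31*M*(-59) = -31*(-28)*(-59) = 868*(-59) = -51212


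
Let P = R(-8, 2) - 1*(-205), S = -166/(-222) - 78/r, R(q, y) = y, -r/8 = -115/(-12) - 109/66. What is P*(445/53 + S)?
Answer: 1469555997/684389 ≈ 2147.3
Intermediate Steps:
r = -698/11 (r = -8*(-115/(-12) - 109/66) = -8*(-115*(-1/12) - 109*1/66) = -8*(115/12 - 109/66) = -8*349/44 = -698/11 ≈ -63.455)
S = 76586/38739 (S = -166/(-222) - 78/(-698/11) = -166*(-1/222) - 78*(-11/698) = 83/111 + 429/349 = 76586/38739 ≈ 1.9770)
P = 207 (P = 2 - 1*(-205) = 2 + 205 = 207)
P*(445/53 + S) = 207*(445/53 + 76586/38739) = 207*(21297913/2053167) = 1469555997/684389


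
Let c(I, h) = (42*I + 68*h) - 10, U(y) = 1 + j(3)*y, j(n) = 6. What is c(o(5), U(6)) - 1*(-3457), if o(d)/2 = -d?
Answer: 5543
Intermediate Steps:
o(d) = -2*d (o(d) = 2*(-d) = -2*d)
U(y) = 1 + 6*y
c(I, h) = -10 + 42*I + 68*h
c(o(5), U(6)) - 1*(-3457) = (-10 + 42*(-2*5) + 68*(1 + 6*6)) - 1*(-3457) = (-10 + 42*(-10) + 68*(1 + 36)) + 3457 = (-10 - 420 + 68*37) + 3457 = (-10 - 420 + 2516) + 3457 = 2086 + 3457 = 5543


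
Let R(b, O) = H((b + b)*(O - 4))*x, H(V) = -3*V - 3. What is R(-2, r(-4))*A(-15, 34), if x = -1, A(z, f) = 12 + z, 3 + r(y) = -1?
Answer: -297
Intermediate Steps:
r(y) = -4 (r(y) = -3 - 1 = -4)
H(V) = -3 - 3*V
R(b, O) = 3 + 6*b*(-4 + O) (R(b, O) = (-3 - 3*(b + b)*(O - 4))*(-1) = (-3 - 3*2*b*(-4 + O))*(-1) = (-3 - 6*b*(-4 + O))*(-1) = 3 + 6*b*(-4 + O))
R(-2, r(-4))*A(-15, 34) = (3 + 6*(-2)*(-4 - 4))*(12 - 15) = (3 + 6*(-2)*(-8))*(-3) = (3 + 96)*(-3) = 99*(-3) = -297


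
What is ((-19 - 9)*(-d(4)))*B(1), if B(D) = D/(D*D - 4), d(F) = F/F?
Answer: -28/3 ≈ -9.3333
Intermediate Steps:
d(F) = 1
B(D) = D/(-4 + D**2) (B(D) = D/(D**2 - 4) = D/(-4 + D**2))
((-19 - 9)*(-d(4)))*B(1) = ((-19 - 9)*(-1*1))*(1/(-4 + 1**2)) = (-28*(-1))*(1/(-4 + 1)) = 28*(1/(-3)) = 28*(1*(-1/3)) = 28*(-1/3) = -28/3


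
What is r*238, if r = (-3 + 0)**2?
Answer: 2142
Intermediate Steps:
r = 9 (r = (-3)**2 = 9)
r*238 = 9*238 = 2142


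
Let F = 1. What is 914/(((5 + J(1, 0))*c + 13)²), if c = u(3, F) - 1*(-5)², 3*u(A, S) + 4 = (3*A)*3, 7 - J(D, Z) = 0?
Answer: 914/38025 ≈ 0.024037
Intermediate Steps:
J(D, Z) = 7 (J(D, Z) = 7 - 1*0 = 7 + 0 = 7)
u(A, S) = -4/3 + 3*A (u(A, S) = -4/3 + ((3*A)*3)/3 = -4/3 + (9*A)/3 = -4/3 + 3*A)
c = -52/3 (c = (-4/3 + 3*3) - 1*(-5)² = (-4/3 + 9) - 1*25 = 23/3 - 25 = -52/3 ≈ -17.333)
914/(((5 + J(1, 0))*c + 13)²) = 914/(((5 + 7)*(-52/3) + 13)²) = 914/((12*(-52/3) + 13)²) = 914/((-208 + 13)²) = 914/((-195)²) = 914/38025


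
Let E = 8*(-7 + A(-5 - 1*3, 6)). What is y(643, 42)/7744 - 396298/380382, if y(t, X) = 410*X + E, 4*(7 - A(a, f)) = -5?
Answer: 871262537/736419552 ≈ 1.1831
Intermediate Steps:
A(a, f) = 33/4 (A(a, f) = 7 - ¼*(-5) = 7 + 5/4 = 33/4)
E = 10 (E = 8*(-7 + 33/4) = 8*(5/4) = 10)
y(t, X) = 10 + 410*X (y(t, X) = 410*X + 10 = 10 + 410*X)
y(643, 42)/7744 - 396298/380382 = (10 + 410*42)/7744 - 396298/380382 = (10 + 17220)*(1/7744) - 396298*1/380382 = 17230*(1/7744) - 198149/190191 = 8615/3872 - 198149/190191 = 871262537/736419552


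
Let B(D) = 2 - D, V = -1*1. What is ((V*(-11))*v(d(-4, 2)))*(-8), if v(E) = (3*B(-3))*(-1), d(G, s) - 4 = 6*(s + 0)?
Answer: 1320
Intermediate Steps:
V = -1
d(G, s) = 4 + 6*s (d(G, s) = 4 + 6*(s + 0) = 4 + 6*s)
v(E) = -15 (v(E) = (3*(2 - 1*(-3)))*(-1) = (3*(2 + 3))*(-1) = (3*5)*(-1) = 15*(-1) = -15)
((V*(-11))*v(d(-4, 2)))*(-8) = (-1*(-11)*(-15))*(-8) = (11*(-15))*(-8) = -165*(-8) = 1320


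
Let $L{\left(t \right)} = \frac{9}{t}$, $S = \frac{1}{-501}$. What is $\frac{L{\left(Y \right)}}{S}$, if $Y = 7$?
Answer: $- \frac{4509}{7} \approx -644.14$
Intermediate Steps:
$S = - \frac{1}{501} \approx -0.001996$
$\frac{L{\left(Y \right)}}{S} = \frac{9 \cdot \frac{1}{7}}{- \frac{1}{501}} = 9 \cdot \frac{1}{7} \left(-501\right) = \frac{9}{7} \left(-501\right) = - \frac{4509}{7}$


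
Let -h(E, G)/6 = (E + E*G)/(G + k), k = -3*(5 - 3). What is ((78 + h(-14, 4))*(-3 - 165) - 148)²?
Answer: 485232784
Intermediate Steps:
k = -6 (k = -3*2 = -6)
h(E, G) = -6*(E + E*G)/(-6 + G) (h(E, G) = -6*(E + E*G)/(G - 6) = -6*(E + E*G)/(-6 + G))
((78 + h(-14, 4))*(-3 - 165) - 148)² = ((78 - 6*(-14)*(1 + 4)/(-6 + 4))*(-3 - 165) - 148)² = ((78 - 6*(-14)*5/(-2))*(-168) - 148)² = ((78 - 6*(-14)*(-½)*5)*(-168) - 148)² = ((78 - 210)*(-168) - 148)² = (-132*(-168) - 148)² = (22176 - 148)² = 22028² = 485232784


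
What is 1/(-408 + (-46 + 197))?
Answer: -1/257 ≈ -0.0038911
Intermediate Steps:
1/(-408 + (-46 + 197)) = 1/(-408 + 151) = 1/(-257) = -1/257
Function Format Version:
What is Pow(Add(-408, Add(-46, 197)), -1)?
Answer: Rational(-1, 257) ≈ -0.0038911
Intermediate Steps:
Pow(Add(-408, Add(-46, 197)), -1) = Pow(Add(-408, 151), -1) = Pow(-257, -1) = Rational(-1, 257)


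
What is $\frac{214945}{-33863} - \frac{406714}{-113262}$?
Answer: $- \frac{5286272204}{1917695553} \approx -2.7566$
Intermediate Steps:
$\frac{214945}{-33863} - \frac{406714}{-113262} = 214945 \left(- \frac{1}{33863}\right) - - \frac{203357}{56631} = - \frac{214945}{33863} + \frac{203357}{56631} = - \frac{5286272204}{1917695553}$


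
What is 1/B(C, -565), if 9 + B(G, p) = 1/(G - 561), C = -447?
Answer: -1008/9073 ≈ -0.11110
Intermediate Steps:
B(G, p) = -9 + 1/(-561 + G) (B(G, p) = -9 + 1/(G - 561) = -9 + 1/(-561 + G))
1/B(C, -565) = 1/((5050 - 9*(-447))/(-561 - 447)) = 1/((5050 + 4023)/(-1008)) = 1/(-1/1008*9073) = 1/(-9073/1008) = -1008/9073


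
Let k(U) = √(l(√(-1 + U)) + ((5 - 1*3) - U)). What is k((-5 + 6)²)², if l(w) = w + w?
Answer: 1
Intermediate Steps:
l(w) = 2*w
k(U) = √(2 - U + 2*√(-1 + U)) (k(U) = √(2*√(-1 + U) + ((5 - 1*3) - U)) = √(2*√(-1 + U) + ((5 - 3) - U)) = √(2*√(-1 + U) + (2 - U)) = √(2 - U + 2*√(-1 + U)))
k((-5 + 6)²)² = (√(2 - (-5 + 6)² + 2*√(-1 + (-5 + 6)²)))² = (√(2 - 1*1² + 2*√(-1 + 1²)))² = (√(2 - 1*1 + 2*√(-1 + 1)))² = (√(2 - 1 + 2*√0))² = (√(2 - 1 + 2*0))² = (√(2 - 1 + 0))² = (√1)² = 1² = 1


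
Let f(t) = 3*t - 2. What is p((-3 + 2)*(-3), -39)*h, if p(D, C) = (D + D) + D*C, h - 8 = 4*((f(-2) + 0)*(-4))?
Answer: -15096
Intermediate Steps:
f(t) = -2 + 3*t
h = 136 (h = 8 + 4*(((-2 + 3*(-2)) + 0)*(-4)) = 8 + 4*(((-2 - 6) + 0)*(-4)) = 8 + 4*((-8 + 0)*(-4)) = 8 + 4*(-8*(-4)) = 8 + 4*32 = 8 + 128 = 136)
p(D, C) = 2*D + C*D
p((-3 + 2)*(-3), -39)*h = (((-3 + 2)*(-3))*(2 - 39))*136 = (-1*(-3)*(-37))*136 = (3*(-37))*136 = -111*136 = -15096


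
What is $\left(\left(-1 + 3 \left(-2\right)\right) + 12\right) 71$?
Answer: $355$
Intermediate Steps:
$\left(\left(-1 + 3 \left(-2\right)\right) + 12\right) 71 = \left(\left(-1 - 6\right) + 12\right) 71 = \left(-7 + 12\right) 71 = 5 \cdot 71 = 355$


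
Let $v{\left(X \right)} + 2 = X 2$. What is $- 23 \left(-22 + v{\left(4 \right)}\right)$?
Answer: $368$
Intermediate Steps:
$v{\left(X \right)} = -2 + 2 X$ ($v{\left(X \right)} = -2 + X 2 = -2 + 2 X$)
$- 23 \left(-22 + v{\left(4 \right)}\right) = - 23 \left(-22 + \left(-2 + 2 \cdot 4\right)\right) = - 23 \left(-22 + \left(-2 + 8\right)\right) = - 23 \left(-22 + 6\right) = \left(-23\right) \left(-16\right) = 368$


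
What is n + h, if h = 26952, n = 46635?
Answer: 73587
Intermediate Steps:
n + h = 46635 + 26952 = 73587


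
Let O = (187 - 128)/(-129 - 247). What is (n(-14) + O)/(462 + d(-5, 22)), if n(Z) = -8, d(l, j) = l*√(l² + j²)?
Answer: -708477/37735172 - 15335*√509/75470344 ≈ -0.023359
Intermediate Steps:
d(l, j) = l*√(j² + l²)
O = -59/376 (O = 59/(-376) = 59*(-1/376) = -59/376 ≈ -0.15691)
(n(-14) + O)/(462 + d(-5, 22)) = (-8 - 59/376)/(462 - 5*√(22² + (-5)²)) = -3067/(376*(462 - 5*√(484 + 25))) = -3067/(376*(462 - 5*√509))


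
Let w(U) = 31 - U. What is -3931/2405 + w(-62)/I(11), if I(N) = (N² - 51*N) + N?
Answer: -48976/26455 ≈ -1.8513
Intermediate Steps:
I(N) = N² - 50*N
-3931/2405 + w(-62)/I(11) = -3931/2405 + (31 - 1*(-62))/((11*(-50 + 11))) = -3931*1/2405 + (31 + 62)/((11*(-39))) = -3931/2405 + 93/(-429) = -3931/2405 + 93*(-1/429) = -3931/2405 - 31/143 = -48976/26455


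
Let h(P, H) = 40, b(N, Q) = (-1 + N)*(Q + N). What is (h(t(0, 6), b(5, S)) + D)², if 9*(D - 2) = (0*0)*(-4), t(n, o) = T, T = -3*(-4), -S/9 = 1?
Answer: 1764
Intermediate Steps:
S = -9 (S = -9*1 = -9)
T = 12
b(N, Q) = (-1 + N)*(N + Q)
t(n, o) = 12
D = 2 (D = 2 + ((0*0)*(-4))/9 = 2 + (0*(-4))/9 = 2 + (⅑)*0 = 2 + 0 = 2)
(h(t(0, 6), b(5, S)) + D)² = (40 + 2)² = 42² = 1764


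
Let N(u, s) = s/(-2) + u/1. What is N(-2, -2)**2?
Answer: 1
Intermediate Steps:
N(u, s) = u - s/2 (N(u, s) = s*(-1/2) + u*1 = -s/2 + u = u - s/2)
N(-2, -2)**2 = (-2 - 1/2*(-2))**2 = (-2 + 1)**2 = (-1)**2 = 1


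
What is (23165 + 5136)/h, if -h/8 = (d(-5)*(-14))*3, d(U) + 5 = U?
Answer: -4043/480 ≈ -8.4229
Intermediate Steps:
d(U) = -5 + U
h = -3360 (h = -8*(-5 - 5)*(-14)*3 = -8*(-10*(-14))*3 = -1120*3 = -8*420 = -3360)
(23165 + 5136)/h = (23165 + 5136)/(-3360) = 28301*(-1/3360) = -4043/480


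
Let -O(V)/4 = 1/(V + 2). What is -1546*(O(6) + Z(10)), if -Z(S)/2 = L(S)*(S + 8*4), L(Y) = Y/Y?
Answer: 130637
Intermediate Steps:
L(Y) = 1
Z(S) = -64 - 2*S (Z(S) = -2*(S + 8*4) = -2*(S + 32) = -2*(32 + S) = -64 - 2*S)
O(V) = -4/(2 + V) (O(V) = -4/(V + 2) = -4/(2 + V))
-1546*(O(6) + Z(10)) = -1546*(-4/(2 + 6) + (-64 - 2*10)) = -1546*(-4/8 + (-64 - 20)) = -1546*(-4*1/8 - 84) = -1546*(-1/2 - 84) = -1546*(-169/2) = 130637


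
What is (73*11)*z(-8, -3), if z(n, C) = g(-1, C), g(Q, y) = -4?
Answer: -3212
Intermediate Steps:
z(n, C) = -4
(73*11)*z(-8, -3) = (73*11)*(-4) = 803*(-4) = -3212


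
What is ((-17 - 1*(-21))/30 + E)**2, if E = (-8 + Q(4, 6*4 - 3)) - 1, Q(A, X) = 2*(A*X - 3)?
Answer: 5276209/225 ≈ 23450.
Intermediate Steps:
Q(A, X) = -6 + 2*A*X (Q(A, X) = 2*(-3 + A*X) = -6 + 2*A*X)
E = 153 (E = (-8 + (-6 + 2*4*(6*4 - 3))) - 1 = (-8 + (-6 + 2*4*(24 - 3))) - 1 = (-8 + (-6 + 2*4*21)) - 1 = (-8 + (-6 + 168)) - 1 = (-8 + 162) - 1 = 154 - 1 = 153)
((-17 - 1*(-21))/30 + E)**2 = ((-17 - 1*(-21))/30 + 153)**2 = ((-17 + 21)*(1/30) + 153)**2 = (4*(1/30) + 153)**2 = (2/15 + 153)**2 = (2297/15)**2 = 5276209/225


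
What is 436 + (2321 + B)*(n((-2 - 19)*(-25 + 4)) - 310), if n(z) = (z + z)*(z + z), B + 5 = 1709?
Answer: 3129896786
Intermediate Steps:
B = 1704 (B = -5 + 1709 = 1704)
n(z) = 4*z² (n(z) = (2*z)*(2*z) = 4*z²)
436 + (2321 + B)*(n((-2 - 19)*(-25 + 4)) - 310) = 436 + (2321 + 1704)*(4*((-2 - 19)*(-25 + 4))² - 310) = 436 + 4025*(4*(-21*(-21))² - 310) = 436 + 4025*(4*441² - 310) = 436 + 4025*(4*194481 - 310) = 436 + 4025*(777924 - 310) = 436 + 4025*777614 = 436 + 3129896350 = 3129896786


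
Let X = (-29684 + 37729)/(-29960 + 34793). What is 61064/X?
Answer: 295122312/8045 ≈ 36684.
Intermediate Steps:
X = 8045/4833 ≈ 1.6646
61064/X = 61064/(8045/4833) = 61064*(4833/8045) = 295122312/8045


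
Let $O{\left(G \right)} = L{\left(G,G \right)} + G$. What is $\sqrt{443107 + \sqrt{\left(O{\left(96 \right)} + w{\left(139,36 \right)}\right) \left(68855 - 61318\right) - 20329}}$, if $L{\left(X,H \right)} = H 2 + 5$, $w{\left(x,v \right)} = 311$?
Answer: $\sqrt{443107 + \sqrt{4532019}} \approx 667.26$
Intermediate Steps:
$L{\left(X,H \right)} = 5 + 2 H$ ($L{\left(X,H \right)} = 2 H + 5 = 5 + 2 H$)
$O{\left(G \right)} = 5 + 3 G$ ($O{\left(G \right)} = \left(5 + 2 G\right) + G = 5 + 3 G$)
$\sqrt{443107 + \sqrt{\left(O{\left(96 \right)} + w{\left(139,36 \right)}\right) \left(68855 - 61318\right) - 20329}} = \sqrt{443107 + \sqrt{\left(\left(5 + 3 \cdot 96\right) + 311\right) \left(68855 - 61318\right) - 20329}} = \sqrt{443107 + \sqrt{\left(\left(5 + 288\right) + 311\right) 7537 - 20329}} = \sqrt{443107 + \sqrt{\left(293 + 311\right) 7537 - 20329}} = \sqrt{443107 + \sqrt{604 \cdot 7537 - 20329}} = \sqrt{443107 + \sqrt{4552348 - 20329}} = \sqrt{443107 + \sqrt{4532019}}$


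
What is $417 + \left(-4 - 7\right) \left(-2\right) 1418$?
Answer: $31613$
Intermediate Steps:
$417 + \left(-4 - 7\right) \left(-2\right) 1418 = 417 + \left(-11\right) \left(-2\right) 1418 = 417 + 22 \cdot 1418 = 417 + 31196 = 31613$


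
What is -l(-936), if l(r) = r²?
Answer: -876096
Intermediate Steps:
-l(-936) = -1*(-936)² = -1*876096 = -876096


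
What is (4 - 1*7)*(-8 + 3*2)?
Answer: 6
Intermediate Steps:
(4 - 1*7)*(-8 + 3*2) = (4 - 7)*(-8 + 6) = -3*(-2) = 6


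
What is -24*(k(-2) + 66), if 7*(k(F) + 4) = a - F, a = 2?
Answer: -10512/7 ≈ -1501.7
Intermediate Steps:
k(F) = -26/7 - F/7 (k(F) = -4 + (2 - F)/7 = -4 + (2/7 - F/7) = -26/7 - F/7)
-24*(k(-2) + 66) = -24*((-26/7 - 1/7*(-2)) + 66) = -24*((-26/7 + 2/7) + 66) = -24*(-24/7 + 66) = -24*438/7 = -10512/7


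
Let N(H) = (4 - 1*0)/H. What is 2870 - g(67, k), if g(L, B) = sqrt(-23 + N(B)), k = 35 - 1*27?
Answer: 2870 - 3*I*sqrt(10)/2 ≈ 2870.0 - 4.7434*I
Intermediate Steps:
N(H) = 4/H (N(H) = (4 + 0)/H = 4/H)
k = 8 (k = 35 - 27 = 8)
g(L, B) = sqrt(-23 + 4/B)
2870 - g(67, k) = 2870 - sqrt(-23 + 4/8) = 2870 - sqrt(-23 + 4*(1/8)) = 2870 - sqrt(-23 + 1/2) = 2870 - sqrt(-45/2) = 2870 - 3*I*sqrt(10)/2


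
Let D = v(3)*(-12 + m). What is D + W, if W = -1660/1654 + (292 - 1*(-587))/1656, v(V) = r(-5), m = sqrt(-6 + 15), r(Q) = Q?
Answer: 20326831/456504 ≈ 44.527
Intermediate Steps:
m = 3 (m = sqrt(9) = 3)
v(V) = -5
D = 45 (D = -5*(-12 + 3) = -5*(-9) = 45)
W = -215849/456504 (W = -1660*1/1654 + (292 + 587)*(1/1656) = -830/827 + 879*(1/1656) = -830/827 + 293/552 = -215849/456504 ≈ -0.47283)
D + W = 45 - 215849/456504 = 20326831/456504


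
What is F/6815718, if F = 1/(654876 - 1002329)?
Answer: -1/2368141666254 ≈ -4.2227e-13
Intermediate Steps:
F = -1/347453 (F = 1/(-347453) = -1/347453 ≈ -2.8781e-6)
F/6815718 = -1/347453/6815718 = -1/347453*1/6815718 = -1/2368141666254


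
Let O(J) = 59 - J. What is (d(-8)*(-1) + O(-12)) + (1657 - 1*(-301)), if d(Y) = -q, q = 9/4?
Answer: 8125/4 ≈ 2031.3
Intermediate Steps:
q = 9/4 (q = 9*(¼) = 9/4 ≈ 2.2500)
d(Y) = -9/4 (d(Y) = -1*9/4 = -9/4)
(d(-8)*(-1) + O(-12)) + (1657 - 1*(-301)) = (-9/4*(-1) + (59 - 1*(-12))) + (1657 - 1*(-301)) = (9/4 + (59 + 12)) + (1657 + 301) = (9/4 + 71) + 1958 = 293/4 + 1958 = 8125/4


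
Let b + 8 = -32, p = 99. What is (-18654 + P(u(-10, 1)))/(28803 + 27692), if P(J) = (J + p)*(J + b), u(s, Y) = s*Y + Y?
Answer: -23064/56495 ≈ -0.40825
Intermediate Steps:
u(s, Y) = Y + Y*s (u(s, Y) = Y*s + Y = Y + Y*s)
b = -40 (b = -8 - 32 = -40)
P(J) = (-40 + J)*(99 + J) (P(J) = (J + 99)*(J - 40) = (99 + J)*(-40 + J) = (-40 + J)*(99 + J))
(-18654 + P(u(-10, 1)))/(28803 + 27692) = (-18654 + (-3960 + (1*(1 - 10))**2 + 59*(1*(1 - 10))))/(28803 + 27692) = (-18654 + (-3960 + (1*(-9))**2 + 59*(1*(-9))))/56495 = (-18654 + (-3960 + (-9)**2 + 59*(-9)))*(1/56495) = (-18654 + (-3960 + 81 - 531))*(1/56495) = (-18654 - 4410)*(1/56495) = -23064*1/56495 = -23064/56495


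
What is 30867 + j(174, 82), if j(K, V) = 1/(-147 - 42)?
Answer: 5833862/189 ≈ 30867.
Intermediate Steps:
j(K, V) = -1/189 (j(K, V) = 1/(-189) = -1/189)
30867 + j(174, 82) = 30867 - 1/189 = 5833862/189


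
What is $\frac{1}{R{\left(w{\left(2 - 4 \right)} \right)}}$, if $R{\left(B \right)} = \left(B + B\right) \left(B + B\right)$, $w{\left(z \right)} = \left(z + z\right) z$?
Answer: $\frac{1}{256} \approx 0.0039063$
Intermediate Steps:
$w{\left(z \right)} = 2 z^{2}$ ($w{\left(z \right)} = 2 z z = 2 z^{2}$)
$R{\left(B \right)} = 4 B^{2}$ ($R{\left(B \right)} = 2 B 2 B = 4 B^{2}$)
$\frac{1}{R{\left(w{\left(2 - 4 \right)} \right)}} = \frac{1}{4 \left(2 \left(2 - 4\right)^{2}\right)^{2}} = \frac{1}{4 \left(2 \left(-2\right)^{2}\right)^{2}} = \frac{1}{4 \left(2 \cdot 4\right)^{2}} = \frac{1}{4 \cdot 8^{2}} = \frac{1}{4 \cdot 64} = \frac{1}{256}$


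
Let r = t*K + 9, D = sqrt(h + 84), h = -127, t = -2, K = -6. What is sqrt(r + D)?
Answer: sqrt(21 + I*sqrt(43)) ≈ 4.6368 + 0.70711*I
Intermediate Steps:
D = I*sqrt(43) (D = sqrt(-127 + 84) = sqrt(-43) = I*sqrt(43) ≈ 6.5574*I)
r = 21 (r = -2*(-6) + 9 = 12 + 9 = 21)
sqrt(r + D) = sqrt(21 + I*sqrt(43))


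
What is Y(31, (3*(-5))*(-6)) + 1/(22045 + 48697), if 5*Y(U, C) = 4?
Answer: 282973/353710 ≈ 0.80001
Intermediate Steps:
Y(U, C) = 4/5 (Y(U, C) = (1/5)*4 = 4/5)
Y(31, (3*(-5))*(-6)) + 1/(22045 + 48697) = 4/5 + 1/(22045 + 48697) = 4/5 + 1/70742 = 282973/353710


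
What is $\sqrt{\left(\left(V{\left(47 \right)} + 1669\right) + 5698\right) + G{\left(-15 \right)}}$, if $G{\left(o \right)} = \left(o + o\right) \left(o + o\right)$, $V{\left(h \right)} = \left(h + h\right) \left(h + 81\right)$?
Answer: $\sqrt{20299} \approx 142.47$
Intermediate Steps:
$V{\left(h \right)} = 2 h \left(81 + h\right)$
$G{\left(o \right)} = 4 o^{2}$ ($G{\left(o \right)} = 2 o 2 o = 4 o^{2}$)
$\sqrt{\left(\left(V{\left(47 \right)} + 1669\right) + 5698\right) + G{\left(-15 \right)}} = \sqrt{\left(\left(2 \cdot 47 \left(81 + 47\right) + 1669\right) + 5698\right) + 4 \left(-15\right)^{2}} = \sqrt{\left(\left(2 \cdot 47 \cdot 128 + 1669\right) + 5698\right) + 4 \cdot 225} = \sqrt{\left(\left(12032 + 1669\right) + 5698\right) + 900} = \sqrt{\left(13701 + 5698\right) + 900} = \sqrt{19399 + 900} = \sqrt{20299}$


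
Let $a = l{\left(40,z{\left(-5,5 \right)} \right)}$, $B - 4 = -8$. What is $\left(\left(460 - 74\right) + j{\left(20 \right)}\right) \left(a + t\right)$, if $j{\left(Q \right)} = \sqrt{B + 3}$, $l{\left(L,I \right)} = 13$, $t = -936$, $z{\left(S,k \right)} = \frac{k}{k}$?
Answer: $-356278 - 923 i \approx -3.5628 \cdot 10^{5} - 923.0 i$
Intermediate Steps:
$B = -4$ ($B = 4 - 8 = -4$)
$z{\left(S,k \right)} = 1$
$j{\left(Q \right)} = i$ ($j{\left(Q \right)} = \sqrt{-4 + 3} = \sqrt{-1} = i$)
$a = 13$
$\left(\left(460 - 74\right) + j{\left(20 \right)}\right) \left(a + t\right) = \left(\left(460 - 74\right) + i\right) \left(13 - 936\right) = \left(386 + i\right) \left(-923\right) = -356278 - 923 i$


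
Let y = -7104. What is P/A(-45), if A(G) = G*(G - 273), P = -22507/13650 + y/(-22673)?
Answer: -8435339/90382675500 ≈ -9.3329e-5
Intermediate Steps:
P = -8435339/6316050 (P = -22507/13650 - 7104/(-22673) = -22507*1/13650 - 7104*(-1/22673) = -22507/13650 + 7104/22673 = -8435339/6316050 ≈ -1.3355)
A(G) = G*(-273 + G)
P/A(-45) = -8435339*(-1/(45*(-273 - 45)))/6316050 = -8435339/(6316050*((-45*(-318)))) = -8435339/6316050/14310 = -8435339/6316050*1/14310 = -8435339/90382675500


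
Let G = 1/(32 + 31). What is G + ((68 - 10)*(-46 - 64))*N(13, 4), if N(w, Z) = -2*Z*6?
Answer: 19293121/63 ≈ 3.0624e+5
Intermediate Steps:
N(w, Z) = -12*Z
G = 1/63 ≈ 0.015873
G + ((68 - 10)*(-46 - 64))*N(13, 4) = 1/63 + ((68 - 10)*(-46 - 64))*(-12*4) = 1/63 + (58*(-110))*(-48) = 1/63 - 6380*(-48) = 1/63 + 306240 = 19293121/63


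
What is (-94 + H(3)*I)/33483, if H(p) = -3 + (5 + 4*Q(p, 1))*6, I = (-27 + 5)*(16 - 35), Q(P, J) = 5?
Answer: 61352/33483 ≈ 1.8323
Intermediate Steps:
I = 418 (I = -22*(-19) = 418)
H(p) = 147 (H(p) = -3 + (5 + 4*5)*6 = -3 + (5 + 20)*6 = -3 + 25*6 = -3 + 150 = 147)
(-94 + H(3)*I)/33483 = (-94 + 147*418)/33483 = (-94 + 61446)*(1/33483) = 61352*(1/33483) = 61352/33483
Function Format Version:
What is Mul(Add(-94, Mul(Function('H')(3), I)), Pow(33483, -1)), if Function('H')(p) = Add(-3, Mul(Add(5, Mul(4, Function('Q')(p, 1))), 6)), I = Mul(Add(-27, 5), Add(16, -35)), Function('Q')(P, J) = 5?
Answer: Rational(61352, 33483) ≈ 1.8323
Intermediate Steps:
I = 418 (I = Mul(-22, -19) = 418)
Function('H')(p) = 147 (Function('H')(p) = Add(-3, Mul(Add(5, Mul(4, 5)), 6)) = Add(-3, Mul(Add(5, 20), 6)) = Add(-3, Mul(25, 6)) = Add(-3, 150) = 147)
Mul(Add(-94, Mul(Function('H')(3), I)), Pow(33483, -1)) = Mul(Add(-94, Mul(147, 418)), Pow(33483, -1)) = Mul(Add(-94, 61446), Rational(1, 33483)) = Mul(61352, Rational(1, 33483)) = Rational(61352, 33483)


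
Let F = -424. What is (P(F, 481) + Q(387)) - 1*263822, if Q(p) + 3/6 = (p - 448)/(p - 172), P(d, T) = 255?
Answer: -113334147/430 ≈ -2.6357e+5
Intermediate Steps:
Q(p) = -½ + (-448 + p)/(-172 + p) (Q(p) = -½ + (p - 448)/(p - 172) = -½ + (-448 + p)/(-172 + p))
(P(F, 481) + Q(387)) - 1*263822 = (255 + (-724 + 387)/(2*(-172 + 387))) - 1*263822 = (255 + (½)*(-337)/215) - 263822 = (255 + (½)*(1/215)*(-337)) - 263822 = (255 - 337/430) - 263822 = 109313/430 - 263822 = -113334147/430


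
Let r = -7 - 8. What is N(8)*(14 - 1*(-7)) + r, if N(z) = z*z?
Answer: 1329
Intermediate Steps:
N(z) = z²
r = -15
N(8)*(14 - 1*(-7)) + r = 8²*(14 - 1*(-7)) - 15 = 64*(14 + 7) - 15 = 64*21 - 15 = 1344 - 15 = 1329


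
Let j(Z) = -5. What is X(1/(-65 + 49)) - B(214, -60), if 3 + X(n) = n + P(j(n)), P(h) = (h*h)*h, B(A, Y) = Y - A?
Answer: 2335/16 ≈ 145.94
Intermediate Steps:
P(h) = h³ (P(h) = h²*h = h³)
X(n) = -128 + n (X(n) = -3 + (n + (-5)³) = -3 + (n - 125) = -3 + (-125 + n) = -128 + n)
X(1/(-65 + 49)) - B(214, -60) = (-128 + 1/(-65 + 49)) - (-60 - 1*214) = (-128 + 1/(-16)) - (-60 - 214) = (-128 - 1/16) - 1*(-274) = -2049/16 + 274 = 2335/16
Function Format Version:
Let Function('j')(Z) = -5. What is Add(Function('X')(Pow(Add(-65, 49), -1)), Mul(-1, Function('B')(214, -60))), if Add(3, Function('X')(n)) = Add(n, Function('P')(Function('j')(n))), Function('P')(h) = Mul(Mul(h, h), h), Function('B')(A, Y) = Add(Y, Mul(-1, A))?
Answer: Rational(2335, 16) ≈ 145.94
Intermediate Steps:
Function('P')(h) = Pow(h, 3) (Function('P')(h) = Mul(Pow(h, 2), h) = Pow(h, 3))
Function('X')(n) = Add(-128, n) (Function('X')(n) = Add(-3, Add(n, Pow(-5, 3))) = Add(-3, Add(n, -125)) = Add(-3, Add(-125, n)) = Add(-128, n))
Add(Function('X')(Pow(Add(-65, 49), -1)), Mul(-1, Function('B')(214, -60))) = Add(Add(-128, Pow(Add(-65, 49), -1)), Mul(-1, Add(-60, Mul(-1, 214)))) = Add(Add(-128, Pow(-16, -1)), Mul(-1, Add(-60, -214))) = Add(Add(-128, Rational(-1, 16)), Mul(-1, -274)) = Add(Rational(-2049, 16), 274) = Rational(2335, 16)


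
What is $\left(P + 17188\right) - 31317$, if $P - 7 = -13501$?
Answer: $-27623$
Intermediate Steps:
$P = -13494$ ($P = 7 - 13501 = -13494$)
$\left(P + 17188\right) - 31317 = \left(-13494 + 17188\right) - 31317 = 3694 - 31317 = -27623$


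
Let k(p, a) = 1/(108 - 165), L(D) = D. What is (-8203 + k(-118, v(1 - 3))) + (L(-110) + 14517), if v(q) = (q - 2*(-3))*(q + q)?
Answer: 353627/57 ≈ 6204.0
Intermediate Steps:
v(q) = 2*q*(6 + q) (v(q) = (q + 6)*(2*q) = (6 + q)*(2*q) = 2*q*(6 + q))
k(p, a) = -1/57 (k(p, a) = 1/(-57) = -1/57)
(-8203 + k(-118, v(1 - 3))) + (L(-110) + 14517) = (-8203 - 1/57) + (-110 + 14517) = -467572/57 + 14407 = 353627/57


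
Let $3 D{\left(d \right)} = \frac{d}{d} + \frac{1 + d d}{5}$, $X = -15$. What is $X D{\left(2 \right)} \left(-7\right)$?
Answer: $70$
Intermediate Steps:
$D{\left(d \right)} = \frac{2}{5} + \frac{d^{2}}{15}$ ($D{\left(d \right)} = \frac{\frac{d}{d} + \frac{1 + d d}{5}}{3} = \frac{1 + \left(1 + d^{2}\right) \frac{1}{5}}{3} = \frac{1 + \left(\frac{1}{5} + \frac{d^{2}}{5}\right)}{3} = \frac{\frac{6}{5} + \frac{d^{2}}{5}}{3} = \frac{2}{5} + \frac{d^{2}}{15}$)
$X D{\left(2 \right)} \left(-7\right) = - 15 \left(\frac{2}{5} + \frac{2^{2}}{15}\right) \left(-7\right) = - 15 \left(\frac{2}{5} + \frac{1}{15} \cdot 4\right) \left(-7\right) = - 15 \left(\frac{2}{5} + \frac{4}{15}\right) \left(-7\right) = \left(-15\right) \frac{2}{3} \left(-7\right) = \left(-10\right) \left(-7\right) = 70$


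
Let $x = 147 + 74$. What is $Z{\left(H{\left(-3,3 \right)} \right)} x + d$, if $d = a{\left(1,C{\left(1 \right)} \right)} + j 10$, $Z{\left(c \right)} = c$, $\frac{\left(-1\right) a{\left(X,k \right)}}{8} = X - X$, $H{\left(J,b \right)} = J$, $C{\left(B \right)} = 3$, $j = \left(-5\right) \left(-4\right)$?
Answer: $-463$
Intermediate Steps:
$j = 20$
$a{\left(X,k \right)} = 0$ ($a{\left(X,k \right)} = - 8 \left(X - X\right) = \left(-8\right) 0 = 0$)
$d = 200$ ($d = 0 + 20 \cdot 10 = 0 + 200 = 200$)
$x = 221$
$Z{\left(H{\left(-3,3 \right)} \right)} x + d = \left(-3\right) 221 + 200 = -663 + 200 = -463$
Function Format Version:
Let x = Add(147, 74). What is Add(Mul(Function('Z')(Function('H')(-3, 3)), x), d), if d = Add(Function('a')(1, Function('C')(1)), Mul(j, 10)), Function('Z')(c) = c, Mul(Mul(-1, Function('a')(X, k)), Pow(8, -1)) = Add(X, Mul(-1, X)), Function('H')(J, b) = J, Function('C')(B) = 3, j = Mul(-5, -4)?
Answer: -463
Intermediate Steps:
j = 20
Function('a')(X, k) = 0 (Function('a')(X, k) = Mul(-8, Add(X, Mul(-1, X))) = Mul(-8, 0) = 0)
d = 200 (d = Add(0, Mul(20, 10)) = Add(0, 200) = 200)
x = 221
Add(Mul(Function('Z')(Function('H')(-3, 3)), x), d) = Add(Mul(-3, 221), 200) = Add(-663, 200) = -463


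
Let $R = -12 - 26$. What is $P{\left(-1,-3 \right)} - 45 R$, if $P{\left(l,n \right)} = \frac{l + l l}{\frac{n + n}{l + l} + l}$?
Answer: $1710$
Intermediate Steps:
$R = -38$ ($R = -12 - 26 = -38$)
$P{\left(l,n \right)} = \frac{l + l^{2}}{l + \frac{n}{l}}$ ($P{\left(l,n \right)} = \frac{l + l^{2}}{\frac{2 n}{2 l} + l} = \frac{l + l^{2}}{2 n \frac{1}{2 l} + l} = \frac{l + l^{2}}{\frac{n}{l} + l} = \frac{l + l^{2}}{l + \frac{n}{l}}$)
$P{\left(-1,-3 \right)} - 45 R = \frac{\left(-1\right)^{2} \left(1 - 1\right)}{-3 + \left(-1\right)^{2}} - -1710 = 1 \frac{1}{-3 + 1} \cdot 0 + 1710 = 1 \frac{1}{-2} \cdot 0 + 1710 = 1 \left(- \frac{1}{2}\right) 0 + 1710 = 0 + 1710 = 1710$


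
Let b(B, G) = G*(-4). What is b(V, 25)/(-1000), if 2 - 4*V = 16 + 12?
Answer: 1/10 ≈ 0.10000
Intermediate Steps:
V = -13/2 (V = 1/2 - (16 + 12)/4 = 1/2 - 1/4*28 = 1/2 - 7 = -13/2 ≈ -6.5000)
b(B, G) = -4*G
b(V, 25)/(-1000) = -4*25/(-1000) = -100*(-1/1000) = 1/10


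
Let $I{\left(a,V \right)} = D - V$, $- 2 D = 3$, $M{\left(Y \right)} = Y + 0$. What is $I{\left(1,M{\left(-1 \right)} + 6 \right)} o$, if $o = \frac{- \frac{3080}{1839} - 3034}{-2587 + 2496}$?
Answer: $- \frac{2791303}{12873} \approx -216.83$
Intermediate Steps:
$M{\left(Y \right)} = Y$
$D = - \frac{3}{2}$ ($D = \left(- \frac{1}{2}\right) 3 = - \frac{3}{2} \approx -1.5$)
$I{\left(a,V \right)} = - \frac{3}{2} - V$
$o = \frac{5582606}{167349}$ ($o = \frac{\left(-3080\right) \frac{1}{1839} - 3034}{-91} = \left(- \frac{3080}{1839} - 3034\right) \left(- \frac{1}{91}\right) = \left(- \frac{5582606}{1839}\right) \left(- \frac{1}{91}\right) = \frac{5582606}{167349} \approx 33.359$)
$I{\left(1,M{\left(-1 \right)} + 6 \right)} o = \left(- \frac{3}{2} - \left(-1 + 6\right)\right) \frac{5582606}{167349} = \left(- \frac{3}{2} - 5\right) \frac{5582606}{167349} = \left(- \frac{13}{2}\right) \frac{5582606}{167349} = - \frac{2791303}{12873}$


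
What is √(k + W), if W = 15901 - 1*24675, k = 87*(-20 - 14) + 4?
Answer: 4*I*√733 ≈ 108.3*I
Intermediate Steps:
k = -2954 (k = 87*(-34) + 4 = -2958 + 4 = -2954)
W = -8774 (W = 15901 - 24675 = -8774)
√(k + W) = √(-2954 - 8774) = √(-11728) = 4*I*√733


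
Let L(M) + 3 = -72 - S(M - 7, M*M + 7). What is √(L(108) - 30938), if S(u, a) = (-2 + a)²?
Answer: I*√136196574 ≈ 11670.0*I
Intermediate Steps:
L(M) = -75 - (5 + M²)² (L(M) = -3 + (-72 - (-2 + (M*M + 7))²) = -3 + (-72 - (-2 + (M² + 7))²) = -3 + (-72 - (-2 + (7 + M²))²) = -3 + (-72 - (5 + M²)²) = -75 - (5 + M²)²)
√(L(108) - 30938) = √((-75 - (5 + 108²)²) - 30938) = √((-75 - (5 + 11664)²) - 30938) = √((-75 - 1*11669²) - 30938) = √((-75 - 1*136165561) - 30938) = √((-75 - 136165561) - 30938) = √(-136165636 - 30938) = √(-136196574) = I*√136196574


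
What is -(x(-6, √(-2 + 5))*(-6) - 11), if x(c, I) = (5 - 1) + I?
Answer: 35 + 6*√3 ≈ 45.392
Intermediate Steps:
x(c, I) = 4 + I
-(x(-6, √(-2 + 5))*(-6) - 11) = -((4 + √(-2 + 5))*(-6) - 11) = -((4 + √3)*(-6) - 11) = -((-24 - 6*√3) - 11) = -(-35 - 6*√3) = 35 + 6*√3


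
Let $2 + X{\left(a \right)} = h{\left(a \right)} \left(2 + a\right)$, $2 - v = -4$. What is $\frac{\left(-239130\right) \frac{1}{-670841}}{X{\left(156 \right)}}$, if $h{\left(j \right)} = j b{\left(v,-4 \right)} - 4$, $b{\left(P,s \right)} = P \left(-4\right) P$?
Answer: $- \frac{119565}{1190724662293} \approx -1.0041 \cdot 10^{-7}$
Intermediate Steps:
$v = 6$ ($v = 2 - -4 = 2 + 4 = 6$)
$b{\left(P,s \right)} = - 4 P^{2}$ ($b{\left(P,s \right)} = - 4 P P = - 4 P^{2}$)
$h{\left(j \right)} = -4 - 144 j$ ($h{\left(j \right)} = j \left(- 4 \cdot 6^{2}\right) - 4 = j \left(\left(-4\right) 36\right) - 4 = j \left(-144\right) - 4 = - 144 j - 4 = -4 - 144 j$)
$X{\left(a \right)} = -2 + \left(-4 - 144 a\right) \left(2 + a\right)$
$\frac{\left(-239130\right) \frac{1}{-670841}}{X{\left(156 \right)}} = \frac{\left(-239130\right) \frac{1}{-670841}}{-10 - 45552 - 144 \cdot 156^{2}} = \frac{\left(-239130\right) \left(- \frac{1}{670841}\right)}{-10 - 45552 - 3504384} = \frac{239130}{670841 \left(-10 - 45552 - 3504384\right)} = \frac{239130}{670841 \left(-3549946\right)} = \frac{239130}{670841} \left(- \frac{1}{3549946}\right) = - \frac{119565}{1190724662293}$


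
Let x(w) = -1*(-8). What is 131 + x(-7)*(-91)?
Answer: -597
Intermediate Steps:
x(w) = 8
131 + x(-7)*(-91) = 131 + 8*(-91) = 131 - 728 = -597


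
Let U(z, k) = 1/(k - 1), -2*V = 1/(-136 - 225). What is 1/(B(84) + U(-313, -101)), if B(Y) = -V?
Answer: -18411/206 ≈ -89.374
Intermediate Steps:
V = 1/722 (V = -1/(2*(-136 - 225)) = -1/2/(-361) = -1/2*(-1/361) = 1/722 ≈ 0.0013850)
U(z, k) = 1/(-1 + k)
B(Y) = -1/722 (B(Y) = -1*1/722 = -1/722)
1/(B(84) + U(-313, -101)) = 1/(-1/722 + 1/(-1 - 101)) = 1/(-1/722 + 1/(-102)) = 1/(-1/722 - 1/102) = 1/(-206/18411) = -18411/206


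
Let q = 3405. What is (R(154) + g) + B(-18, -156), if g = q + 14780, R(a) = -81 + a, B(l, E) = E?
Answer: 18102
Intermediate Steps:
g = 18185 (g = 3405 + 14780 = 18185)
(R(154) + g) + B(-18, -156) = ((-81 + 154) + 18185) - 156 = (73 + 18185) - 156 = 18258 - 156 = 18102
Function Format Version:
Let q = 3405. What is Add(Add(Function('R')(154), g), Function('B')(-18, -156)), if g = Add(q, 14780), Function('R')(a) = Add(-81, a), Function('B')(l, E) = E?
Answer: 18102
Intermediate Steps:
g = 18185 (g = Add(3405, 14780) = 18185)
Add(Add(Function('R')(154), g), Function('B')(-18, -156)) = Add(Add(Add(-81, 154), 18185), -156) = Add(Add(73, 18185), -156) = Add(18258, -156) = 18102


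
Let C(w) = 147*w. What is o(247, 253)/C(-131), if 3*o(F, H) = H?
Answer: -253/57771 ≈ -0.0043794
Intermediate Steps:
o(F, H) = H/3
o(247, 253)/C(-131) = ((1/3)*253)/((147*(-131))) = (253/3)/(-19257) = (253/3)*(-1/19257) = -253/57771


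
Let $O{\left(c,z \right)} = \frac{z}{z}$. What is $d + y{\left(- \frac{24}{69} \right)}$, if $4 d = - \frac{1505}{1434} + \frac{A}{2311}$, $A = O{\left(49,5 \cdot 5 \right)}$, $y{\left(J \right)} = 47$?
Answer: $\frac{619550491}{13255896} \approx 46.738$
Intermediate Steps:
$O{\left(c,z \right)} = 1$
$A = 1$
$d = - \frac{3476621}{13255896}$ ($d = \frac{- \frac{1505}{1434} + 1 \cdot \frac{1}{2311}}{4} = \frac{\left(-1505\right) \frac{1}{1434} + 1 \cdot \frac{1}{2311}}{4} = \frac{- \frac{1505}{1434} + \frac{1}{2311}}{4} = \frac{1}{4} \left(- \frac{3476621}{3313974}\right) = - \frac{3476621}{13255896} \approx -0.26227$)
$d + y{\left(- \frac{24}{69} \right)} = - \frac{3476621}{13255896} + 47 = \frac{619550491}{13255896}$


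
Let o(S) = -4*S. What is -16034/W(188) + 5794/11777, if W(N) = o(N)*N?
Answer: 503982481/832492576 ≈ 0.60539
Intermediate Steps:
W(N) = -4*N² (W(N) = (-4*N)*N = -4*N²)
-16034/W(188) + 5794/11777 = -16034/((-4*188²)) + 5794/11777 = -16034/((-4*35344)) + 5794*(1/11777) = -16034/(-141376) + 5794/11777 = -16034*(-1/141376) + 5794/11777 = 8017/70688 + 5794/11777 = 503982481/832492576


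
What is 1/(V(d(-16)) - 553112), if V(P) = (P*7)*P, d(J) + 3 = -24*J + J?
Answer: 1/379463 ≈ 2.6353e-6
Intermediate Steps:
d(J) = -3 - 23*J (d(J) = -3 + (-24*J + J) = -3 - 23*J)
V(P) = 7*P**2 (V(P) = (7*P)*P = 7*P**2)
1/(V(d(-16)) - 553112) = 1/(7*(-3 - 23*(-16))**2 - 553112) = 1/(7*(-3 + 368)**2 - 553112) = 1/(7*365**2 - 553112) = 1/(7*133225 - 553112) = 1/(932575 - 553112) = 1/379463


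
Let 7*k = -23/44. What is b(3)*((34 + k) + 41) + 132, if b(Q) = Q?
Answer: 109887/308 ≈ 356.78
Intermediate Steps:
k = -23/308 (k = (-23/44)/7 = (-23*1/44)/7 = (1/7)*(-23/44) = -23/308 ≈ -0.074675)
b(3)*((34 + k) + 41) + 132 = 3*((34 - 23/308) + 41) + 132 = 3*(10449/308 + 41) + 132 = 3*(23077/308) + 132 = 69231/308 + 132 = 109887/308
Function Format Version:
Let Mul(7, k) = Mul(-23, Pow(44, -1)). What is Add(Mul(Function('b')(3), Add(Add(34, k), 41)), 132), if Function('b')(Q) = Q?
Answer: Rational(109887, 308) ≈ 356.78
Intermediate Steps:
k = Rational(-23, 308) (k = Mul(Rational(1, 7), Mul(-23, Pow(44, -1))) = Mul(Rational(1, 7), Mul(-23, Rational(1, 44))) = Mul(Rational(1, 7), Rational(-23, 44)) = Rational(-23, 308) ≈ -0.074675)
Add(Mul(Function('b')(3), Add(Add(34, k), 41)), 132) = Add(Mul(3, Add(Add(34, Rational(-23, 308)), 41)), 132) = Add(Mul(3, Add(Rational(10449, 308), 41)), 132) = Add(Mul(3, Rational(23077, 308)), 132) = Add(Rational(69231, 308), 132) = Rational(109887, 308)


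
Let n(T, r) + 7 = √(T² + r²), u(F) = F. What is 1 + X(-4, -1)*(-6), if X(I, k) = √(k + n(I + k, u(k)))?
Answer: 1 - 6*√(-8 + √26) ≈ 1.0 - 10.219*I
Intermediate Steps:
n(T, r) = -7 + √(T² + r²)
X(I, k) = √(-7 + k + √(k² + (I + k)²)) (X(I, k) = √(k + (-7 + √((I + k)² + k²))) = √(k + (-7 + √(k² + (I + k)²))) = √(-7 + k + √(k² + (I + k)²)))
1 + X(-4, -1)*(-6) = 1 + √(-7 - 1 + √((-1)² + (-4 - 1)²))*(-6) = 1 + √(-7 - 1 + √(1 + (-5)²))*(-6) = 1 + √(-7 - 1 + √(1 + 25))*(-6) = 1 + √(-7 - 1 + √26)*(-6) = 1 + √(-8 + √26)*(-6) = 1 - 6*√(-8 + √26)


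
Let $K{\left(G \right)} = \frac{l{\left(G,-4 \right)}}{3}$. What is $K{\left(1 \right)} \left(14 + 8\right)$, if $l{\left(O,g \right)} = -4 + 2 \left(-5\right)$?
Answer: $- \frac{308}{3} \approx -102.67$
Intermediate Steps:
$l{\left(O,g \right)} = -14$ ($l{\left(O,g \right)} = -4 - 10 = -14$)
$K{\left(G \right)} = - \frac{14}{3}$
$K{\left(1 \right)} \left(14 + 8\right) = - \frac{14 \left(14 + 8\right)}{3} = \left(- \frac{14}{3}\right) 22 = - \frac{308}{3}$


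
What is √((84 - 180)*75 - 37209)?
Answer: I*√44409 ≈ 210.73*I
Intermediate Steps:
√((84 - 180)*75 - 37209) = √(-96*75 - 37209) = √(-7200 - 37209) = √(-44409) = I*√44409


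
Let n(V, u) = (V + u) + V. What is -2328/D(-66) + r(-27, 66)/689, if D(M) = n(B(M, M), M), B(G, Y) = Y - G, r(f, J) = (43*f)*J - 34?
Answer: -575928/7579 ≈ -75.990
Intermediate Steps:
r(f, J) = -34 + 43*J*f (r(f, J) = 43*J*f - 34 = -34 + 43*J*f)
n(V, u) = u + 2*V
D(M) = M (D(M) = M + 2*(M - M) = M + 2*0 = M + 0 = M)
-2328/D(-66) + r(-27, 66)/689 = -2328/(-66) + (-34 + 43*66*(-27))/689 = -2328*(-1/66) + (-34 - 76626)*(1/689) = 388/11 - 76660*1/689 = 388/11 - 76660/689 = -575928/7579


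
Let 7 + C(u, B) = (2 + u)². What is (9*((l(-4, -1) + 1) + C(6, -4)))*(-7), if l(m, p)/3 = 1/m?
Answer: -14427/4 ≈ -3606.8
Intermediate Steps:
C(u, B) = -7 + (2 + u)²
l(m, p) = 3/m
(9*((l(-4, -1) + 1) + C(6, -4)))*(-7) = (9*((3/(-4) + 1) + (-7 + (2 + 6)²)))*(-7) = (9*((3*(-¼) + 1) + (-7 + 8²)))*(-7) = (9*((-¾ + 1) + (-7 + 64)))*(-7) = (9*(¼ + 57))*(-7) = (9*(229/4))*(-7) = (2061/4)*(-7) = -14427/4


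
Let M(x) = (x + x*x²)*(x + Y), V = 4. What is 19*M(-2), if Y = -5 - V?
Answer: 2090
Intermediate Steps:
Y = -9 (Y = -5 - 1*4 = -5 - 4 = -9)
M(x) = (-9 + x)*(x + x³) (M(x) = (x + x*x²)*(x - 9) = (x + x³)*(-9 + x) = (-9 + x)*(x + x³))
19*M(-2) = 19*(-2*(-9 - 2 + (-2)³ - 9*(-2)²)) = 19*(-2*(-9 - 2 - 8 - 9*4)) = 19*(-2*(-9 - 2 - 8 - 36)) = 19*(-2*(-55)) = 19*110 = 2090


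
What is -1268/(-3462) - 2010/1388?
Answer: -1299659/1201314 ≈ -1.0819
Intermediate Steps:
-1268/(-3462) - 2010/1388 = -1268*(-1/3462) - 2010*1/1388 = 634/1731 - 1005/694 = -1299659/1201314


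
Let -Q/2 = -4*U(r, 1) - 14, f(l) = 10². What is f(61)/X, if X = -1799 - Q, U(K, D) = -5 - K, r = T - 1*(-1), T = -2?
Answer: -20/359 ≈ -0.055710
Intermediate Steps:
f(l) = 100
r = -1 (r = -2 - 1*(-1) = -2 + 1 = -1)
Q = -4 (Q = -2*(-4*(-5 - 1*(-1)) - 14) = -2*(-4*(-5 + 1) - 14) = -2*(-4*(-4) - 14) = -2*(16 - 14) = -2*2 = -4)
X = -1795 (X = -1799 - 1*(-4) = -1799 + 4 = -1795)
f(61)/X = 100/(-1795) = 100*(-1/1795) = -20/359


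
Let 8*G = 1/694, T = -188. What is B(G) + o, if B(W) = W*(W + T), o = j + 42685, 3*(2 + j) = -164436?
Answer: -373873878591/30824704 ≈ -12129.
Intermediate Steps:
j = -54814 (j = -2 + (1/3)*(-164436) = -2 - 54812 = -54814)
o = -12129 (o = -54814 + 42685 = -12129)
G = 1/5552 (G = (1/8)/694 = (1/8)*(1/694) = 1/5552 ≈ 0.00018012)
B(W) = W*(-188 + W) (B(W) = W*(W - 188) = W*(-188 + W))
B(G) + o = (-188 + 1/5552)/5552 - 12129 = (1/5552)*(-1043775/5552) - 12129 = -1043775/30824704 - 12129 = -373873878591/30824704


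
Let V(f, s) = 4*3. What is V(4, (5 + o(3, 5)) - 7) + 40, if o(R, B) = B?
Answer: 52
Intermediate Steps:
V(f, s) = 12
V(4, (5 + o(3, 5)) - 7) + 40 = 12 + 40 = 52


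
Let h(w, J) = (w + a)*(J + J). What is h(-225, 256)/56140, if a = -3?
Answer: -29184/14035 ≈ -2.0794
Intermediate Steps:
h(w, J) = 2*J*(-3 + w) (h(w, J) = (w - 3)*(J + J) = (-3 + w)*(2*J) = 2*J*(-3 + w))
h(-225, 256)/56140 = (2*256*(-3 - 225))/56140 = (2*256*(-228))*(1/56140) = -116736*1/56140 = -29184/14035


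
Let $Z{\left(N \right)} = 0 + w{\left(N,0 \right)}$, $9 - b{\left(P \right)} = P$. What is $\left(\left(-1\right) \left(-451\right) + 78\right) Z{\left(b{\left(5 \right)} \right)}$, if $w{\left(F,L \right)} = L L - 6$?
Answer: $-3174$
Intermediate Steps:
$b{\left(P \right)} = 9 - P$
$w{\left(F,L \right)} = -6 + L^{2}$ ($w{\left(F,L \right)} = L^{2} - 6 = -6 + L^{2}$)
$Z{\left(N \right)} = -6$ ($Z{\left(N \right)} = 0 - \left(6 - 0^{2}\right) = 0 + \left(-6 + 0\right) = 0 - 6 = -6$)
$\left(\left(-1\right) \left(-451\right) + 78\right) Z{\left(b{\left(5 \right)} \right)} = \left(\left(-1\right) \left(-451\right) + 78\right) \left(-6\right) = \left(451 + 78\right) \left(-6\right) = 529 \left(-6\right) = -3174$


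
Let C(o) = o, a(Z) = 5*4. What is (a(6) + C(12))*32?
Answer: 1024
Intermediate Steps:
a(Z) = 20
(a(6) + C(12))*32 = (20 + 12)*32 = 32*32 = 1024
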